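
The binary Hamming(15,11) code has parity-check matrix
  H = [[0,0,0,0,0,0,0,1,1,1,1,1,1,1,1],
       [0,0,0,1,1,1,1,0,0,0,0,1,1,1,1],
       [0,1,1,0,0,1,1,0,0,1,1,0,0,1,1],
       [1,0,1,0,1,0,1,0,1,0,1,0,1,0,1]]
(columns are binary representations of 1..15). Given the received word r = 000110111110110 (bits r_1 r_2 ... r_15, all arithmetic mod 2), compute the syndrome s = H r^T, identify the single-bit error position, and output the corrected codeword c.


s = (0, 1, 0, 1)^T, error position = 5, corrected codeword c = 000100111110110

Compute s = H r^T mod 2 one row at a time:
  s_1 = 1 + 1 + 1 + 1 + 0 + 1 + 1 + 0 = 6 ≡ 0 (mod 2).
  s_2 = 1 + 1 + 0 + 1 + 0 + 1 + 1 + 0 = 5 ≡ 1 (mod 2).
  s_3 = 0 + 0 + 0 + 1 + 1 + 1 + 1 + 0 = 4 ≡ 0 (mod 2).
  s_4 = 0 + 0 + 1 + 1 + 1 + 1 + 1 + 0 = 5 ≡ 1 (mod 2).
s = (0, 1, 0, 1)^T — this equals column 5 of H (binary 0101), so error is at position 5.
Correct: flip bit 5 of r = 000110111110110 to get c = 000100111110110.


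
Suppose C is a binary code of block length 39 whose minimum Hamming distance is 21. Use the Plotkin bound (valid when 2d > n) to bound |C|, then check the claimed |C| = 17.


Plotkin bound M ≤ 14; given |C| = 17 > bound (violated).

Check applicability: 2d = 42, n = 39.
2d − n = 3 > 0, so Plotkin applies.
Compute d/(2d−n) = 21/3 ≈ 7.0000.
⌊d/(2d−n)⌋ = 7.
Plotkin bound: M ≤ 2·7 = 14.
Given |C| = 17, check: VIOLATED.
This |C| is above the Plotkin bound, so no binary code with n = 39, d = 21 and 17 codewords exists.


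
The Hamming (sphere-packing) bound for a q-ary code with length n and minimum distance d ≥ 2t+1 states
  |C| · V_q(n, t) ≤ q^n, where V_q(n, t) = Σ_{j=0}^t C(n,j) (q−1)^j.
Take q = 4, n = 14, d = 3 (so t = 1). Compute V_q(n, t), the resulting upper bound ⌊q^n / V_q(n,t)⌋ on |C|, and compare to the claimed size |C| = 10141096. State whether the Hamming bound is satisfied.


V_q(n, t) = 43, q^n = 268435456, Hamming bound = 6242685, |C| = 10141096 > bound (violated).

Step 1: Compute V_q(n, t) = Σ_{j=0}^1 C(n, j) (q−1)^j.
  j = 0: C(14,0)·(3)^0 = 1·1 = 1.
  j = 1: C(14,1)·(3)^1 = 14·3 = 42.
  V_q(n, t) = 1 + 42 = 43.
Step 2: q^n = 4^14 = 268435456.
Step 3: Hamming bound ⌊q^n / V_q(n,t)⌋ = ⌊268435456/43⌋ = 6242685.
Step 4: Compare |C| = 10141096 to 6242685: violated.
The claimed |C| lies above the Hamming bound, so no 4-ary code of length 14 with d ≥ 3 can have 10141096 codewords.


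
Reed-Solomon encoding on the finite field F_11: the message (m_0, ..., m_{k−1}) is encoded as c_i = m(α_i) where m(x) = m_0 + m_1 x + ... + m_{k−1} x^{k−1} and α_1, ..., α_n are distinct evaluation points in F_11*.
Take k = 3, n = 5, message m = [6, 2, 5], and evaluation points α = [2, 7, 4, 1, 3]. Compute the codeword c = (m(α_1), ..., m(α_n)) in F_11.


c = [8, 1, 6, 2, 2]

Message polynomial: m(x) = 6 + 2·x + 5·x^2 (mod 11).
For each evaluation point α_i, compute m(α_i) mod 11:
  α_1 = 2: Horner steps 5 → 1 → 8, so m(2) = 8.
  α_2 = 7: Horner steps 5 → 4 → 1, so m(7) = 1.
  α_3 = 4: Horner steps 5 → 0 → 6, so m(4) = 6.
  α_4 = 1: Horner steps 5 → 7 → 2, so m(1) = 2.
  α_5 = 3: Horner steps 5 → 6 → 2, so m(3) = 2.
Codeword c = [8, 1, 6, 2, 2] ∈ F_11^5.


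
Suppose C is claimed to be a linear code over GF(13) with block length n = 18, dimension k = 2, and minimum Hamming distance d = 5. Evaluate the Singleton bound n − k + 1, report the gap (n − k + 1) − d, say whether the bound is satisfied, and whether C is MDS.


Singleton RHS = n − k + 1 = 17, slack = 12, bound satisfied, not MDS.

Singleton bound: d ≤ n − k + 1.
Here n = 18, k = 2, so n − k + 1 = 17.
Given d = 5, check d ≤ 17: YES.
Slack = (n − k + 1) − d = 12.
The code is NOT MDS (slack = 12 > 0).
Description: the claimed parameters are [18, 2, 5]_13; such a code would be non-MDS.


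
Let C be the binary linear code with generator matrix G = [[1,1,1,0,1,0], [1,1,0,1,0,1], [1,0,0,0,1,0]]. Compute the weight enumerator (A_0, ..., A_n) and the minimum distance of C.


Weight distribution: A_0 = 1, A_2 = 2, A_4 = 5. Minimum distance d = 2.

Enumerate all 2^3 = 8 messages m ∈ F_2^3.
For each, compute codeword c = mG in F_2^6, then tally its weight.
  m = 000 → c = 000000, weight = 0.
  m = 100 → c = 111010, weight = 4.
  m = 010 → c = 110101, weight = 4.
  m = 110 → c = 001111, weight = 4.
  m = 001 → c = 100010, weight = 2.
  m = 101 → c = 011000, weight = 2.
  m = 011 → c = 010111, weight = 4.
  m = 111 → c = 101101, weight = 4.
Tally weights:
  weight 0: 1 codewords.
  weight 2: 2 codewords.
  weight 4: 5 codewords.
Minimum distance d = smallest w > 0 with A_w > 0 = 2.
Sanity: Σ A_w = 8 = 2^3 = 8 ✓.


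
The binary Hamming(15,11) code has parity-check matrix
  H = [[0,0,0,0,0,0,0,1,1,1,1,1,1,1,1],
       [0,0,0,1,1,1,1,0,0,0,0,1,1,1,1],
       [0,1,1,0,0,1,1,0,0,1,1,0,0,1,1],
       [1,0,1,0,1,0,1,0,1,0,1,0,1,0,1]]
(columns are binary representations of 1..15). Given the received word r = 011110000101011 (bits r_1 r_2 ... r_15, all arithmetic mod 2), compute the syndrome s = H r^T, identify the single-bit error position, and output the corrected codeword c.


s = (0, 1, 1, 1)^T, error position = 7, corrected codeword c = 011110100101011

Compute s = H r^T mod 2 one row at a time:
  s_1 = 0 + 0 + 1 + 0 + 1 + 0 + 1 + 1 = 4 ≡ 0 (mod 2).
  s_2 = 1 + 1 + 0 + 0 + 1 + 0 + 1 + 1 = 5 ≡ 1 (mod 2).
  s_3 = 1 + 1 + 0 + 0 + 1 + 0 + 1 + 1 = 5 ≡ 1 (mod 2).
  s_4 = 0 + 1 + 1 + 0 + 0 + 0 + 0 + 1 = 3 ≡ 1 (mod 2).
s = (0, 1, 1, 1)^T — this equals column 7 of H (binary 0111), so error is at position 7.
Correct: flip bit 7 of r = 011110000101011 to get c = 011110100101011.


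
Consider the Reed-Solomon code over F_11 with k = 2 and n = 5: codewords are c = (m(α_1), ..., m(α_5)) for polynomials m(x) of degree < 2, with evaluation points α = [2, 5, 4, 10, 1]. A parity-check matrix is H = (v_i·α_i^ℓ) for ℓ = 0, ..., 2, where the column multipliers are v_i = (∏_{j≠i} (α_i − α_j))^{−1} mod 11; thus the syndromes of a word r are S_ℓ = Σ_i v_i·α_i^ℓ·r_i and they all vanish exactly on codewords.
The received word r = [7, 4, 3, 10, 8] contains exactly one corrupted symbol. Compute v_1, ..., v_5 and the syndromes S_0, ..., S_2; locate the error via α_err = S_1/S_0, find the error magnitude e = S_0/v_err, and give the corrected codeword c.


S = (3, 1, 4), error at position 3, error magnitude e = 9, c = [7, 4, 5, 10, 8].

Step 1: column multipliers v_i = (∏_{j≠i}(α_i − α_j))^{−1} mod 11.
  i = 1 (α = 2): (2−5)(2−4)(2−10)(2−1) = (−3)·(−2)·(−8)·1 = −48 ≡ 7, so v_1 = 7^{−1} = 8 (mod 11).
  i = 2 (α = 5): (5−2)(5−4)(5−10)(5−1) = 3·1·(−5)·4 = −60 ≡ 6, so v_2 = 6^{−1} = 2 (mod 11).
  i = 3 (α = 4): (4−2)(4−5)(4−10)(4−1) = 2·(−1)·(−6)·3 = 36 ≡ 3, so v_3 = 3^{−1} = 4 (mod 11).
  i = 4 (α = 10): (10−2)(10−5)(10−4)(10−1) = 8·5·6·9 = 2160 ≡ 4, so v_4 = 4^{−1} = 3 (mod 11).
  i = 5 (α = 1): (1−2)(1−5)(1−4)(1−10) = (−1)·(−4)·(−3)·(−9) = 108 ≡ 9, so v_5 = 9^{−1} = 5 (mod 11).
  v = [8, 2, 4, 3, 5].
Step 2: syndromes of r = [7, 4, 3, 10, 8] (all sums mod 11).
  S_0 = Σ v_i r_i = 8·7 + 2·4 + 4·3 + 3·10 + 5·8 = 146 ≡ 3.
  S_1 = Σ v_i α_i r_i = 8·2·7 + 2·5·4 + 4·4·3 + 3·10·10 + 5·1·8 = 540 ≡ 1.
  α_i^2 mod 11 = [4, 3, 5, 1, 1].
  S_2 = Σ v_i α_i^2 r_i = 8·4·7 + 2·3·4 + 4·5·3 + 3·1·10 + 5·1·8 = 378 ≡ 4.
  S = (3, 1, 4) ≠ 0, so r is not a codeword (an error is present).
Step 3: locate the error. For a single error e at position i, S_ℓ = v_i·e·α_i^ℓ, so α_err = S_1/S_0.
  S_0^{−1} = 3^{−1} = 4 (mod 11), so α_err = 1·4 = 4 ≡ 4 = α_3. Error position i = 3.
  Consistency check: S_2/S_1 = 4·1 = 4 ≡ 4 = α_err ✓ (single-error assumption holds).
Step 4: error magnitude e = S_0/v_3 = S_0·∏_{j≠3}(α_3 − α_j) = 3·3 = 9 ≡ 9 (mod 11).
Step 5: correct position 3: c_3 = r_3 − e = 3 − 9 ≡ 5 (mod 11). Hence c = [7, 4, 5, 10, 8].
  Check: interpolating c through the α_i gives m(x) = 9 + 10·x (degree < 2) with m(α_i) = c_i for every i, so c is indeed a codeword.


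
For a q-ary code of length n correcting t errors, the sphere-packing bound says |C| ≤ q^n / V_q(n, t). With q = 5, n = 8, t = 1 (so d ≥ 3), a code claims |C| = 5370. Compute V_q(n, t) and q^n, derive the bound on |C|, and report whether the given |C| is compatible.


V_q(n, t) = 33, q^n = 390625, Hamming bound = 11837, |C| = 5370 ≤ bound (satisfied).

Step 1: Compute V_q(n, t) = Σ_{j=0}^1 C(n, j) (q−1)^j.
  j = 0: C(8,0)·(4)^0 = 1·1 = 1.
  j = 1: C(8,1)·(4)^1 = 8·4 = 32.
  V_q(n, t) = 1 + 32 = 33.
Step 2: q^n = 5^8 = 390625.
Step 3: Hamming bound ⌊q^n / V_q(n,t)⌋ = ⌊390625/33⌋ = 11837.
Step 4: Compare |C| = 5370 to 11837: satisfied.
The claimed |C| lies below the Hamming bound.


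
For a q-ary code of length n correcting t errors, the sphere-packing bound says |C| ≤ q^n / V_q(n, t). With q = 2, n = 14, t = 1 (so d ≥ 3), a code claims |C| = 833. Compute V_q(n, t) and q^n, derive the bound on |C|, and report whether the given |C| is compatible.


V_q(n, t) = 15, q^n = 16384, Hamming bound = 1092, |C| = 833 ≤ bound (satisfied).

Step 1: Compute V_q(n, t) = Σ_{j=0}^1 C(n, j) (q−1)^j.
  j = 0: C(14,0)·(1)^0 = 1·1 = 1.
  j = 1: C(14,1)·(1)^1 = 14·1 = 14.
  V_q(n, t) = 1 + 14 = 15.
Step 2: q^n = 2^14 = 16384.
Step 3: Hamming bound ⌊q^n / V_q(n,t)⌋ = ⌊16384/15⌋ = 1092.
Step 4: Compare |C| = 833 to 1092: satisfied.
The claimed |C| lies below the Hamming bound.


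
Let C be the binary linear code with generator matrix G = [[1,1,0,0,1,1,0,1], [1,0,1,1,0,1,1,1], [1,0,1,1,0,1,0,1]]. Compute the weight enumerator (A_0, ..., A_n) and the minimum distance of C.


Weight distribution: A_0 = 1, A_1 = 1, A_4 = 1, A_5 = 3, A_6 = 2. Minimum distance d = 1.

Enumerate all 2^3 = 8 messages m ∈ F_2^3.
For each, compute codeword c = mG in F_2^8, then tally its weight.
  m = 000 → c = 00000000, weight = 0.
  m = 100 → c = 11001101, weight = 5.
  m = 010 → c = 10110111, weight = 6.
  m = 110 → c = 01111010, weight = 5.
  m = 001 → c = 10110101, weight = 5.
  m = 101 → c = 01111000, weight = 4.
  m = 011 → c = 00000010, weight = 1.
  m = 111 → c = 11001111, weight = 6.
Tally weights:
  weight 0: 1 codewords.
  weight 1: 1 codewords.
  weight 4: 1 codewords.
  weight 5: 3 codewords.
  weight 6: 2 codewords.
Minimum distance d = smallest w > 0 with A_w > 0 = 1.
Sanity: Σ A_w = 8 = 2^3 = 8 ✓.


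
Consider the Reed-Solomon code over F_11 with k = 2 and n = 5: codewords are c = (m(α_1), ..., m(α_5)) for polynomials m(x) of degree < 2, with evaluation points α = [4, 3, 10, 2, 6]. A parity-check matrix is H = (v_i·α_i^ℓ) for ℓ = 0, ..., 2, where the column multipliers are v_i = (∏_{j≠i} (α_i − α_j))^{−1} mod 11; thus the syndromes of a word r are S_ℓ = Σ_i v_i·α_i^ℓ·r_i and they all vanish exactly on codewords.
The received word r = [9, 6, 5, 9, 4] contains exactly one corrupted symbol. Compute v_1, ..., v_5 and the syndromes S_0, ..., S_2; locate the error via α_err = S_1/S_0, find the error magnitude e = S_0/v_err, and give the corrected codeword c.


S = (8, 5, 10), error at position 4, error magnitude e = 6, c = [9, 6, 5, 3, 4].

Step 1: column multipliers v_i = (∏_{j≠i}(α_i − α_j))^{−1} mod 11.
  i = 1 (α = 4): (4−3)(4−10)(4−2)(4−6) = 1·(−6)·2·(−2) = 24 ≡ 2, so v_1 = 2^{−1} = 6 (mod 11).
  i = 2 (α = 3): (3−4)(3−10)(3−2)(3−6) = (−1)·(−7)·1·(−3) = −21 ≡ 1, so v_2 = 1^{−1} = 1 (mod 11).
  i = 3 (α = 10): (10−4)(10−3)(10−2)(10−6) = 6·7·8·4 = 1344 ≡ 2, so v_3 = 2^{−1} = 6 (mod 11).
  i = 4 (α = 2): (2−4)(2−3)(2−10)(2−6) = (−2)·(−1)·(−8)·(−4) = 64 ≡ 9, so v_4 = 9^{−1} = 5 (mod 11).
  i = 5 (α = 6): (6−4)(6−3)(6−10)(6−2) = 2·3·(−4)·4 = −96 ≡ 3, so v_5 = 3^{−1} = 4 (mod 11).
  v = [6, 1, 6, 5, 4].
Step 2: syndromes of r = [9, 6, 5, 9, 4] (all sums mod 11).
  S_0 = Σ v_i r_i = 6·9 + 1·6 + 6·5 + 5·9 + 4·4 = 151 ≡ 8.
  S_1 = Σ v_i α_i r_i = 6·4·9 + 1·3·6 + 6·10·5 + 5·2·9 + 4·6·4 = 720 ≡ 5.
  α_i^2 mod 11 = [5, 9, 1, 4, 3].
  S_2 = Σ v_i α_i^2 r_i = 6·5·9 + 1·9·6 + 6·1·5 + 5·4·9 + 4·3·4 = 582 ≡ 10.
  S = (8, 5, 10) ≠ 0, so r is not a codeword (an error is present).
Step 3: locate the error. For a single error e at position i, S_ℓ = v_i·e·α_i^ℓ, so α_err = S_1/S_0.
  S_0^{−1} = 8^{−1} = 7 (mod 11), so α_err = 5·7 = 35 ≡ 2 = α_4. Error position i = 4.
  Consistency check: S_2/S_1 = 10·9 = 90 ≡ 2 = α_err ✓ (single-error assumption holds).
Step 4: error magnitude e = S_0/v_4 = S_0·∏_{j≠4}(α_4 − α_j) = 8·9 = 72 ≡ 6 (mod 11).
Step 5: correct position 4: c_4 = r_4 − e = 9 − 6 ≡ 3 (mod 11). Hence c = [9, 6, 5, 3, 4].
  Check: interpolating c through the α_i gives m(x) = 8 + 3·x (degree < 2) with m(α_i) = c_i for every i, so c is indeed a codeword.


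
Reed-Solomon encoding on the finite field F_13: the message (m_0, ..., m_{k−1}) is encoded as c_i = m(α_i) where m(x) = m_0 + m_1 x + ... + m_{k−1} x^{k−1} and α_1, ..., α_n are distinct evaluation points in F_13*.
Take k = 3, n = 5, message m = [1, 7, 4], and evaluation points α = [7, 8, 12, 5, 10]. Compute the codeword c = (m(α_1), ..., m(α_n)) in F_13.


c = [12, 1, 11, 6, 3]

Message polynomial: m(x) = 1 + 7·x + 4·x^2 (mod 13).
For each evaluation point α_i, compute m(α_i) mod 13:
  α_1 = 7: Horner steps 4 → 9 → 12, so m(7) = 12.
  α_2 = 8: Horner steps 4 → 0 → 1, so m(8) = 1.
  α_3 = 12: Horner steps 4 → 3 → 11, so m(12) = 11.
  α_4 = 5: Horner steps 4 → 1 → 6, so m(5) = 6.
  α_5 = 10: Horner steps 4 → 8 → 3, so m(10) = 3.
Codeword c = [12, 1, 11, 6, 3] ∈ F_13^5.


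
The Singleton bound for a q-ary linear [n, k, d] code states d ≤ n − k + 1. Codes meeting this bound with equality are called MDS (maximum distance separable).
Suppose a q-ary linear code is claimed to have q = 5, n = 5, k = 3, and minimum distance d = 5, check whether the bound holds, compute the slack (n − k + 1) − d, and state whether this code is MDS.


Singleton RHS = n − k + 1 = 3, slack = -2, bound violated (no such code; not MDS).

Singleton bound: d ≤ n − k + 1.
Here n = 5, k = 3, so n − k + 1 = 3.
Given d = 5, check d ≤ 3: NO.
Slack = (n − k + 1) − d = -2.
The slack is negative: d = 5 exceeds n − k + 1 = 3 by 2, so the Singleton bound is violated and no linear [5, 3, 5]_5 code can exist. In particular it is not MDS (MDS requires d = n − k + 1 exactly).
Description: the claimed parameters are [5, 3, 5]_5; such a code would be impossible (violates the Singleton bound).


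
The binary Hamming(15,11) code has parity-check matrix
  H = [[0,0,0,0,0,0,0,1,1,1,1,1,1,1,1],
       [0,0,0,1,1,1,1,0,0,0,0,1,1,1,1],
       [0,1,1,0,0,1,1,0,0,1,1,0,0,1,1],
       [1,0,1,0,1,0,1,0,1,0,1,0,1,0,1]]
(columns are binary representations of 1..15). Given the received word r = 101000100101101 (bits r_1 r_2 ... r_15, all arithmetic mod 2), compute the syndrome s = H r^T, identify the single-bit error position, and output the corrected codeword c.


s = (0, 0, 0, 1)^T, error position = 1, corrected codeword c = 001000100101101

Compute s = H r^T mod 2 one row at a time:
  s_1 = 0 + 0 + 1 + 0 + 1 + 1 + 0 + 1 = 4 ≡ 0 (mod 2).
  s_2 = 0 + 0 + 0 + 1 + 1 + 1 + 0 + 1 = 4 ≡ 0 (mod 2).
  s_3 = 0 + 1 + 0 + 1 + 1 + 0 + 0 + 1 = 4 ≡ 0 (mod 2).
  s_4 = 1 + 1 + 0 + 1 + 0 + 0 + 1 + 1 = 5 ≡ 1 (mod 2).
s = (0, 0, 0, 1)^T — this equals column 1 of H (binary 0001), so error is at position 1.
Correct: flip bit 1 of r = 101000100101101 to get c = 001000100101101.


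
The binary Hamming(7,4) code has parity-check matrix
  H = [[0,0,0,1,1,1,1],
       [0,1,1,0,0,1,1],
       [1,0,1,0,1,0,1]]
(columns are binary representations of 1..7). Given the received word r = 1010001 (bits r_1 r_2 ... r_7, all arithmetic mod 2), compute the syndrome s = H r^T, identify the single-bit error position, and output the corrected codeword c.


s = (1, 0, 1)^T, error position = 5, corrected codeword c = 1010101

Compute s = H r^T mod 2 one row at a time:
  s_1 = 0 + 0 + 0 + 1 = 1 ≡ 1 (mod 2).
  s_2 = 0 + 1 + 0 + 1 = 2 ≡ 0 (mod 2).
  s_3 = 1 + 1 + 0 + 1 = 3 ≡ 1 (mod 2).
s = (1, 0, 1)^T — this equals column 5 of H (binary 101), so error is at position 5.
Correct: flip bit 5 of r = 1010001 to get c = 1010101.


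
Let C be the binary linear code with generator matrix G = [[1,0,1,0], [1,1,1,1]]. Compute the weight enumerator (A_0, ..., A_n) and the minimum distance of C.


Weight distribution: A_0 = 1, A_2 = 2, A_4 = 1. Minimum distance d = 2.

Enumerate all 2^2 = 4 messages m ∈ F_2^2.
For each, compute codeword c = mG in F_2^4, then tally its weight.
  m = 00 → c = 0000, weight = 0.
  m = 10 → c = 1010, weight = 2.
  m = 01 → c = 1111, weight = 4.
  m = 11 → c = 0101, weight = 2.
Tally weights:
  weight 0: 1 codewords.
  weight 2: 2 codewords.
  weight 4: 1 codewords.
Minimum distance d = smallest w > 0 with A_w > 0 = 2.
Sanity: Σ A_w = 4 = 2^2 = 4 ✓.


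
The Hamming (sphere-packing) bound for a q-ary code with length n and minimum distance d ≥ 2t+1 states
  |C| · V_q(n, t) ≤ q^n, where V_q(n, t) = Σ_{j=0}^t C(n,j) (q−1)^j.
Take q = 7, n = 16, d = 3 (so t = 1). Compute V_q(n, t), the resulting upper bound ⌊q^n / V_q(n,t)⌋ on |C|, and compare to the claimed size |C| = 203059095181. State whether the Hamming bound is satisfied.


V_q(n, t) = 97, q^n = 33232930569601, Hamming bound = 342607531645, |C| = 203059095181 ≤ bound (satisfied).

Step 1: Compute V_q(n, t) = Σ_{j=0}^1 C(n, j) (q−1)^j.
  j = 0: C(16,0)·(6)^0 = 1·1 = 1.
  j = 1: C(16,1)·(6)^1 = 16·6 = 96.
  V_q(n, t) = 1 + 96 = 97.
Step 2: q^n = 7^16 = 33232930569601.
Step 3: Hamming bound ⌊q^n / V_q(n,t)⌋ = ⌊33232930569601/97⌋ = 342607531645.
Step 4: Compare |C| = 203059095181 to 342607531645: satisfied.
The claimed |C| lies below the Hamming bound.


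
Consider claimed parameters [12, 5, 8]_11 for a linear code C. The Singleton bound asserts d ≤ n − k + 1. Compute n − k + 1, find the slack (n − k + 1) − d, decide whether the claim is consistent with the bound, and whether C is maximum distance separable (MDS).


Singleton RHS = n − k + 1 = 8, slack = 0, bound satisfied, MDS.

Singleton bound: d ≤ n − k + 1.
Here n = 12, k = 5, so n − k + 1 = 8.
Given d = 8, check d ≤ 8: YES.
Slack = (n − k + 1) − d = 0.
The code is MDS (slack = 0).
Description: the claimed parameters are [12, 5, 8]_11; such a code would be MDS (meets Singleton bound).


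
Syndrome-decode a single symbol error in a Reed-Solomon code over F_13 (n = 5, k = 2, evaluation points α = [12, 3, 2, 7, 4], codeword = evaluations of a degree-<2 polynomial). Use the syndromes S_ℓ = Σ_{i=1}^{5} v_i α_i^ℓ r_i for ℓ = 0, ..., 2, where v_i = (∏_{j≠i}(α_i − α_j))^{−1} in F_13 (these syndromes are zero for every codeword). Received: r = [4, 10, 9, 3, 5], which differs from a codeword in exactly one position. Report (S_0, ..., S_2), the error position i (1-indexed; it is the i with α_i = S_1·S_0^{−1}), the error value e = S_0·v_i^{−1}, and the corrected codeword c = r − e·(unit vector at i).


S = (8, 3, 6), error at position 3, error magnitude e = 7, c = [4, 10, 2, 3, 5].

Step 1: column multipliers v_i = (∏_{j≠i}(α_i − α_j))^{−1} mod 13.
  i = 1 (α = 12): (12−3)(12−2)(12−7)(12−4) = 9·10·5·8 = 3600 ≡ 12, so v_1 = 12^{−1} = 12 (mod 13).
  i = 2 (α = 3): (3−12)(3−2)(3−7)(3−4) = (−9)·1·(−4)·(−1) = −36 ≡ 3, so v_2 = 3^{−1} = 9 (mod 13).
  i = 3 (α = 2): (2−12)(2−3)(2−7)(2−4) = (−10)·(−1)·(−5)·(−2) = 100 ≡ 9, so v_3 = 9^{−1} = 3 (mod 13).
  i = 4 (α = 7): (7−12)(7−3)(7−2)(7−4) = (−5)·4·5·3 = −300 ≡ 12, so v_4 = 12^{−1} = 12 (mod 13).
  i = 5 (α = 4): (4−12)(4−3)(4−2)(4−7) = (−8)·1·2·(−3) = 48 ≡ 9, so v_5 = 9^{−1} = 3 (mod 13).
  v = [12, 9, 3, 12, 3].
Step 2: syndromes of r = [4, 10, 9, 3, 5] (all sums mod 13).
  S_0 = Σ v_i r_i = 12·4 + 9·10 + 3·9 + 12·3 + 3·5 = 216 ≡ 8.
  S_1 = Σ v_i α_i r_i = 12·12·4 + 9·3·10 + 3·2·9 + 12·7·3 + 3·4·5 = 1212 ≡ 3.
  α_i^2 mod 13 = [1, 9, 4, 10, 3].
  S_2 = Σ v_i α_i^2 r_i = 12·1·4 + 9·9·10 + 3·4·9 + 12·10·3 + 3·3·5 = 1371 ≡ 6.
  S = (8, 3, 6) ≠ 0, so r is not a codeword (an error is present).
Step 3: locate the error. For a single error e at position i, S_ℓ = v_i·e·α_i^ℓ, so α_err = S_1/S_0.
  S_0^{−1} = 8^{−1} = 5 (mod 13), so α_err = 3·5 = 15 ≡ 2 = α_3. Error position i = 3.
  Consistency check: S_2/S_1 = 6·9 = 54 ≡ 2 = α_err ✓ (single-error assumption holds).
Step 4: error magnitude e = S_0/v_3 = S_0·∏_{j≠3}(α_3 − α_j) = 8·9 = 72 ≡ 7 (mod 13).
Step 5: correct position 3: c_3 = r_3 − e = 9 − 7 ≡ 2 (mod 13). Hence c = [4, 10, 2, 3, 5].
  Check: interpolating c through the α_i gives m(x) = 12 + 8·x (degree < 2) with m(α_i) = c_i for every i, so c is indeed a codeword.


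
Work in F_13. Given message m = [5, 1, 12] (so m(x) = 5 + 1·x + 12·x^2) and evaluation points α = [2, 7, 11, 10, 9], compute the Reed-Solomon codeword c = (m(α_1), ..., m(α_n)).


c = [3, 2, 12, 6, 11]

Message polynomial: m(x) = 5 + 1·x + 12·x^2 (mod 13).
For each evaluation point α_i, compute m(α_i) mod 13:
  α_1 = 2: Horner steps 12 → 12 → 3, so m(2) = 3.
  α_2 = 7: Horner steps 12 → 7 → 2, so m(7) = 2.
  α_3 = 11: Horner steps 12 → 3 → 12, so m(11) = 12.
  α_4 = 10: Horner steps 12 → 4 → 6, so m(10) = 6.
  α_5 = 9: Horner steps 12 → 5 → 11, so m(9) = 11.
Codeword c = [3, 2, 12, 6, 11] ∈ F_13^5.


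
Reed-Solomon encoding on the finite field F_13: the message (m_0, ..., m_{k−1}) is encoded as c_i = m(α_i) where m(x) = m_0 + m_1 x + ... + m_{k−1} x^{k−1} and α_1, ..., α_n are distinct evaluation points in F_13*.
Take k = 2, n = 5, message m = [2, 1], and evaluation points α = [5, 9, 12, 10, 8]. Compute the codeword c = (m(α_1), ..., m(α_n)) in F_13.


c = [7, 11, 1, 12, 10]

Message polynomial: m(x) = 2 + 1·x (mod 13).
For each evaluation point α_i, compute m(α_i) mod 13:
  α_1 = 5: Horner steps 1 → 7, so m(5) = 7.
  α_2 = 9: Horner steps 1 → 11, so m(9) = 11.
  α_3 = 12: Horner steps 1 → 1, so m(12) = 1.
  α_4 = 10: Horner steps 1 → 12, so m(10) = 12.
  α_5 = 8: Horner steps 1 → 10, so m(8) = 10.
Codeword c = [7, 11, 1, 12, 10] ∈ F_13^5.


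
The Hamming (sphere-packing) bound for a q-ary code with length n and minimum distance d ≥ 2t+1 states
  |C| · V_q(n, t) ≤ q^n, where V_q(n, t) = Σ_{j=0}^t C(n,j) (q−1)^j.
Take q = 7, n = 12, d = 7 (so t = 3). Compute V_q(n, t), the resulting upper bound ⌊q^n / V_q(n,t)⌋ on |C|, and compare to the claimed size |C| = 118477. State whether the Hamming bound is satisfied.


V_q(n, t) = 49969, q^n = 13841287201, Hamming bound = 276997, |C| = 118477 ≤ bound (satisfied).

Step 1: Compute V_q(n, t) = Σ_{j=0}^3 C(n, j) (q−1)^j.
  j = 0: C(12,0)·(6)^0 = 1·1 = 1.
  j = 1: C(12,1)·(6)^1 = 12·6 = 72.
  j = 2: C(12,2)·(6)^2 = 66·36 = 2376.
  j = 3: C(12,3)·(6)^3 = 220·216 = 47520.
  V_q(n, t) = 1 + 72 + 2376 + 47520 = 49969.
Step 2: q^n = 7^12 = 13841287201.
Step 3: Hamming bound ⌊q^n / V_q(n,t)⌋ = ⌊13841287201/49969⌋ = 276997.
Step 4: Compare |C| = 118477 to 276997: satisfied.
The claimed |C| lies below the Hamming bound.


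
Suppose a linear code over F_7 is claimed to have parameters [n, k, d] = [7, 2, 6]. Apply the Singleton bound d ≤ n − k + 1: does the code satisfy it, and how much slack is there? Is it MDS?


Singleton RHS = n − k + 1 = 6, slack = 0, bound satisfied, MDS.

Singleton bound: d ≤ n − k + 1.
Here n = 7, k = 2, so n − k + 1 = 6.
Given d = 6, check d ≤ 6: YES.
Slack = (n − k + 1) − d = 0.
The code is MDS (slack = 0).
Description: the claimed parameters are [7, 2, 6]_7; such a code would be MDS (meets Singleton bound).


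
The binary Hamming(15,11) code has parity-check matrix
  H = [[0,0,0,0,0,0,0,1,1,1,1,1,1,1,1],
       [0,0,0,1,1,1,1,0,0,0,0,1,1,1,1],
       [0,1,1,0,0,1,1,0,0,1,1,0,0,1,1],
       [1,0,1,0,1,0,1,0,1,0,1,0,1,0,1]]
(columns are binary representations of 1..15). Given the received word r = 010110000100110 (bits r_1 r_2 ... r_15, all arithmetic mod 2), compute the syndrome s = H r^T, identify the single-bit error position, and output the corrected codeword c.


s = (1, 0, 1, 0)^T, error position = 10, corrected codeword c = 010110000000110

Compute s = H r^T mod 2 one row at a time:
  s_1 = 0 + 0 + 1 + 0 + 0 + 1 + 1 + 0 = 3 ≡ 1 (mod 2).
  s_2 = 1 + 1 + 0 + 0 + 0 + 1 + 1 + 0 = 4 ≡ 0 (mod 2).
  s_3 = 1 + 0 + 0 + 0 + 1 + 0 + 1 + 0 = 3 ≡ 1 (mod 2).
  s_4 = 0 + 0 + 1 + 0 + 0 + 0 + 1 + 0 = 2 ≡ 0 (mod 2).
s = (1, 0, 1, 0)^T — this equals column 10 of H (binary 1010), so error is at position 10.
Correct: flip bit 10 of r = 010110000100110 to get c = 010110000000110.


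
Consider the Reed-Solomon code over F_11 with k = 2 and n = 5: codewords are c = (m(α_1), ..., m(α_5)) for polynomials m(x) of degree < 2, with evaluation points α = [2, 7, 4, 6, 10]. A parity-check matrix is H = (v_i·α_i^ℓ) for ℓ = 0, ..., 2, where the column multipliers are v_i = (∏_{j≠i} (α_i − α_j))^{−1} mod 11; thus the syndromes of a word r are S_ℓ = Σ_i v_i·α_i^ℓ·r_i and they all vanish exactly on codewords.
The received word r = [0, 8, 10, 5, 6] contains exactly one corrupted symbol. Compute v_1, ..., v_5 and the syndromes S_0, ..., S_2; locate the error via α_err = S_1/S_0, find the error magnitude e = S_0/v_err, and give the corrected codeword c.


S = (7, 3, 6), error at position 1, error magnitude e = 7, c = [4, 8, 10, 5, 6].

Step 1: column multipliers v_i = (∏_{j≠i}(α_i − α_j))^{−1} mod 11.
  i = 1 (α = 2): (2−7)(2−4)(2−6)(2−10) = (−5)·(−2)·(−4)·(−8) = 320 ≡ 1, so v_1 = 1^{−1} = 1 (mod 11).
  i = 2 (α = 7): (7−2)(7−4)(7−6)(7−10) = 5·3·1·(−3) = −45 ≡ 10, so v_2 = 10^{−1} = 10 (mod 11).
  i = 3 (α = 4): (4−2)(4−7)(4−6)(4−10) = 2·(−3)·(−2)·(−6) = −72 ≡ 5, so v_3 = 5^{−1} = 9 (mod 11).
  i = 4 (α = 6): (6−2)(6−7)(6−4)(6−10) = 4·(−1)·2·(−4) = 32 ≡ 10, so v_4 = 10^{−1} = 10 (mod 11).
  i = 5 (α = 10): (10−2)(10−7)(10−4)(10−6) = 8·3·6·4 = 576 ≡ 4, so v_5 = 4^{−1} = 3 (mod 11).
  v = [1, 10, 9, 10, 3].
Step 2: syndromes of r = [0, 8, 10, 5, 6] (all sums mod 11).
  S_0 = Σ v_i r_i = 1·0 + 10·8 + 9·10 + 10·5 + 3·6 = 238 ≡ 7.
  S_1 = Σ v_i α_i r_i = 1·2·0 + 10·7·8 + 9·4·10 + 10·6·5 + 3·10·6 = 1400 ≡ 3.
  α_i^2 mod 11 = [4, 5, 5, 3, 1].
  S_2 = Σ v_i α_i^2 r_i = 1·4·0 + 10·5·8 + 9·5·10 + 10·3·5 + 3·1·6 = 1018 ≡ 6.
  S = (7, 3, 6) ≠ 0, so r is not a codeword (an error is present).
Step 3: locate the error. For a single error e at position i, S_ℓ = v_i·e·α_i^ℓ, so α_err = S_1/S_0.
  S_0^{−1} = 7^{−1} = 8 (mod 11), so α_err = 3·8 = 24 ≡ 2 = α_1. Error position i = 1.
  Consistency check: S_2/S_1 = 6·4 = 24 ≡ 2 = α_err ✓ (single-error assumption holds).
Step 4: error magnitude e = S_0/v_1 = S_0·∏_{j≠1}(α_1 − α_j) = 7·1 = 7 ≡ 7 (mod 11).
Step 5: correct position 1: c_1 = r_1 − e = 0 − 7 ≡ 4 (mod 11). Hence c = [4, 8, 10, 5, 6].
  Check: interpolating c through the α_i gives m(x) = 9 + 3·x (degree < 2) with m(α_i) = c_i for every i, so c is indeed a codeword.


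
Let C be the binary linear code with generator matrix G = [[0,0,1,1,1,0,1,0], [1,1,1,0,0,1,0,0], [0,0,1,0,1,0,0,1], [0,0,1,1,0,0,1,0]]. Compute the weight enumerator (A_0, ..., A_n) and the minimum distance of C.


Weight distribution: A_0 = 1, A_1 = 1, A_2 = 1, A_3 = 3, A_4 = 4, A_5 = 3, A_6 = 1, A_7 = 1, A_8 = 1. Minimum distance d = 1.

Enumerate all 2^4 = 16 messages m ∈ F_2^4.
For each, compute codeword c = mG in F_2^8, then tally its weight.
  m = 0000 → c = 00000000, weight = 0.
  m = 1000 → c = 00111010, weight = 4.
  m = 0100 → c = 11100100, weight = 4.
  m = 1100 → c = 11011110, weight = 6.
  m = 0010 → c = 00101001, weight = 3.
  m = 1010 → c = 00010011, weight = 3.
  m = 0110 → c = 11001101, weight = 5.
  m = 1110 → c = 11110111, weight = 7.
  m = 0001 → c = 00110010, weight = 3.
  m = 1001 → c = 00001000, weight = 1.
  m = 0101 → c = 11010110, weight = 5.
  m = 1101 → c = 11101100, weight = 5.
  m = 0011 → c = 00011011, weight = 4.
  m = 1011 → c = 00100001, weight = 2.
  m = 0111 → c = 11111111, weight = 8.
  m = 1111 → c = 11000101, weight = 4.
Tally weights:
  weight 0: 1 codewords.
  weight 1: 1 codewords.
  weight 2: 1 codewords.
  weight 3: 3 codewords.
  weight 4: 4 codewords.
  weight 5: 3 codewords.
  weight 6: 1 codewords.
  weight 7: 1 codewords.
  weight 8: 1 codewords.
Minimum distance d = smallest w > 0 with A_w > 0 = 1.
Sanity: Σ A_w = 16 = 2^4 = 16 ✓.


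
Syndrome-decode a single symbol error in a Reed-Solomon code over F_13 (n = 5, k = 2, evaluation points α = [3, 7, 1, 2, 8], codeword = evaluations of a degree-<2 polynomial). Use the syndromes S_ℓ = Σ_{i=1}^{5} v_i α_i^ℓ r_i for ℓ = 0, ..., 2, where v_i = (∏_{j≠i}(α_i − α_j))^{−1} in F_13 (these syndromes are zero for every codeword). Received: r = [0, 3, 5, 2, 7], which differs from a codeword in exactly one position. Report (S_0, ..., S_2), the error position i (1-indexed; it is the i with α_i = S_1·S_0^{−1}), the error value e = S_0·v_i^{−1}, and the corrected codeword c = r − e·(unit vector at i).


S = (5, 10, 7), error at position 4, error magnitude e = 6, c = [0, 3, 5, 9, 7].

Step 1: column multipliers v_i = (∏_{j≠i}(α_i − α_j))^{−1} mod 13.
  i = 1 (α = 3): (3−7)(3−1)(3−2)(3−8) = (−4)·2·1·(−5) = 40 ≡ 1, so v_1 = 1^{−1} = 1 (mod 13).
  i = 2 (α = 7): (7−3)(7−1)(7−2)(7−8) = 4·6·5·(−1) = −120 ≡ 10, so v_2 = 10^{−1} = 4 (mod 13).
  i = 3 (α = 1): (1−3)(1−7)(1−2)(1−8) = (−2)·(−6)·(−1)·(−7) = 84 ≡ 6, so v_3 = 6^{−1} = 11 (mod 13).
  i = 4 (α = 2): (2−3)(2−7)(2−1)(2−8) = (−1)·(−5)·1·(−6) = −30 ≡ 9, so v_4 = 9^{−1} = 3 (mod 13).
  i = 5 (α = 8): (8−3)(8−7)(8−1)(8−2) = 5·1·7·6 = 210 ≡ 2, so v_5 = 2^{−1} = 7 (mod 13).
  v = [1, 4, 11, 3, 7].
Step 2: syndromes of r = [0, 3, 5, 2, 7] (all sums mod 13).
  S_0 = Σ v_i r_i = 1·0 + 4·3 + 11·5 + 3·2 + 7·7 = 122 ≡ 5.
  S_1 = Σ v_i α_i r_i = 1·3·0 + 4·7·3 + 11·1·5 + 3·2·2 + 7·8·7 = 543 ≡ 10.
  α_i^2 mod 13 = [9, 10, 1, 4, 12].
  S_2 = Σ v_i α_i^2 r_i = 1·9·0 + 4·10·3 + 11·1·5 + 3·4·2 + 7·12·7 = 787 ≡ 7.
  S = (5, 10, 7) ≠ 0, so r is not a codeword (an error is present).
Step 3: locate the error. For a single error e at position i, S_ℓ = v_i·e·α_i^ℓ, so α_err = S_1/S_0.
  S_0^{−1} = 5^{−1} = 8 (mod 13), so α_err = 10·8 = 80 ≡ 2 = α_4. Error position i = 4.
  Consistency check: S_2/S_1 = 7·4 = 28 ≡ 2 = α_err ✓ (single-error assumption holds).
Step 4: error magnitude e = S_0/v_4 = S_0·∏_{j≠4}(α_4 − α_j) = 5·9 = 45 ≡ 6 (mod 13).
Step 5: correct position 4: c_4 = r_4 − e = 2 − 6 ≡ 9 (mod 13). Hence c = [0, 3, 5, 9, 7].
  Check: interpolating c through the α_i gives m(x) = 1 + 4·x (degree < 2) with m(α_i) = c_i for every i, so c is indeed a codeword.


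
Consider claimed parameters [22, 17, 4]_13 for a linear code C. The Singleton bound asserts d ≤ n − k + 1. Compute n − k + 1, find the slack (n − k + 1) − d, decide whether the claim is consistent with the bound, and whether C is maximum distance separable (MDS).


Singleton RHS = n − k + 1 = 6, slack = 2, bound satisfied, not MDS.

Singleton bound: d ≤ n − k + 1.
Here n = 22, k = 17, so n − k + 1 = 6.
Given d = 4, check d ≤ 6: YES.
Slack = (n − k + 1) − d = 2.
The code is NOT MDS (slack = 2 > 0).
Description: the claimed parameters are [22, 17, 4]_13; such a code would be non-MDS.


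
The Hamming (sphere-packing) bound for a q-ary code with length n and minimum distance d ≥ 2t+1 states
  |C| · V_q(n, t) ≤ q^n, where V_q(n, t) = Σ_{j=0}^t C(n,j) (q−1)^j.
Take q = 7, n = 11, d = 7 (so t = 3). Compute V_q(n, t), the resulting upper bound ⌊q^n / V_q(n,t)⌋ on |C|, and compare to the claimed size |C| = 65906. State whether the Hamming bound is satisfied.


V_q(n, t) = 37687, q^n = 1977326743, Hamming bound = 52467, |C| = 65906 > bound (violated).

Step 1: Compute V_q(n, t) = Σ_{j=0}^3 C(n, j) (q−1)^j.
  j = 0: C(11,0)·(6)^0 = 1·1 = 1.
  j = 1: C(11,1)·(6)^1 = 11·6 = 66.
  j = 2: C(11,2)·(6)^2 = 55·36 = 1980.
  j = 3: C(11,3)·(6)^3 = 165·216 = 35640.
  V_q(n, t) = 1 + 66 + 1980 + 35640 = 37687.
Step 2: q^n = 7^11 = 1977326743.
Step 3: Hamming bound ⌊q^n / V_q(n,t)⌋ = ⌊1977326743/37687⌋ = 52467.
Step 4: Compare |C| = 65906 to 52467: violated.
The claimed |C| lies above the Hamming bound, so no 7-ary code of length 11 with d ≥ 7 can have 65906 codewords.


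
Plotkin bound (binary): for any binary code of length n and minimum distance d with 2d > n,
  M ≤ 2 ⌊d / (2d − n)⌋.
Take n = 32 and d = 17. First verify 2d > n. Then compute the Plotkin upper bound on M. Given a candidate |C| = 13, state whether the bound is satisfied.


Plotkin bound M ≤ 16; given |C| = 13 ≤ bound (satisfied).

Check applicability: 2d = 34, n = 32.
2d − n = 2 > 0, so Plotkin applies.
Compute d/(2d−n) = 17/2 ≈ 8.5000.
⌊d/(2d−n)⌋ = 8.
Plotkin bound: M ≤ 2·8 = 16.
Given |C| = 13, check: satisfied.
This |C| is below the Plotkin bound.


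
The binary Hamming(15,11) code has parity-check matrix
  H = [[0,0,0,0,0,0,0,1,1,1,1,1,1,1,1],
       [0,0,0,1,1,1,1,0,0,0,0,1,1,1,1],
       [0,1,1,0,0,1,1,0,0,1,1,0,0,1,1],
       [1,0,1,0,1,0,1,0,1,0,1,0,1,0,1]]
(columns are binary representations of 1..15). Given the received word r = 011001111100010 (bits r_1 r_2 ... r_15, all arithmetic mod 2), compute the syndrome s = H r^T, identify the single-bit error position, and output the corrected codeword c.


s = (0, 1, 0, 1)^T, error position = 5, corrected codeword c = 011011111100010

Compute s = H r^T mod 2 one row at a time:
  s_1 = 1 + 1 + 1 + 0 + 0 + 0 + 1 + 0 = 4 ≡ 0 (mod 2).
  s_2 = 0 + 0 + 1 + 1 + 0 + 0 + 1 + 0 = 3 ≡ 1 (mod 2).
  s_3 = 1 + 1 + 1 + 1 + 1 + 0 + 1 + 0 = 6 ≡ 0 (mod 2).
  s_4 = 0 + 1 + 0 + 1 + 1 + 0 + 0 + 0 = 3 ≡ 1 (mod 2).
s = (0, 1, 0, 1)^T — this equals column 5 of H (binary 0101), so error is at position 5.
Correct: flip bit 5 of r = 011001111100010 to get c = 011011111100010.


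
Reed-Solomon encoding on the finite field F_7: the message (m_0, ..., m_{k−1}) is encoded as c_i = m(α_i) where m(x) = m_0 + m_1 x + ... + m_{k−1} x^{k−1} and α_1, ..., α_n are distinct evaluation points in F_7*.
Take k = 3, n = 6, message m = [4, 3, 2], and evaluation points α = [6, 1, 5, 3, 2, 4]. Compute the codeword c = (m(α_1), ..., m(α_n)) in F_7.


c = [3, 2, 6, 3, 4, 6]

Message polynomial: m(x) = 4 + 3·x + 2·x^2 (mod 7).
For each evaluation point α_i, compute m(α_i) mod 7:
  α_1 = 6: Horner steps 2 → 1 → 3, so m(6) = 3.
  α_2 = 1: Horner steps 2 → 5 → 2, so m(1) = 2.
  α_3 = 5: Horner steps 2 → 6 → 6, so m(5) = 6.
  α_4 = 3: Horner steps 2 → 2 → 3, so m(3) = 3.
  α_5 = 2: Horner steps 2 → 0 → 4, so m(2) = 4.
  α_6 = 4: Horner steps 2 → 4 → 6, so m(4) = 6.
Codeword c = [3, 2, 6, 3, 4, 6] ∈ F_7^6.


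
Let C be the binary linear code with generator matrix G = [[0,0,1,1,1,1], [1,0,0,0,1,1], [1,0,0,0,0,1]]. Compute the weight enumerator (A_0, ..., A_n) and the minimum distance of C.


Weight distribution: A_0 = 1, A_1 = 1, A_2 = 1, A_3 = 3, A_4 = 2. Minimum distance d = 1.

Enumerate all 2^3 = 8 messages m ∈ F_2^3.
For each, compute codeword c = mG in F_2^6, then tally its weight.
  m = 000 → c = 000000, weight = 0.
  m = 100 → c = 001111, weight = 4.
  m = 010 → c = 100011, weight = 3.
  m = 110 → c = 101100, weight = 3.
  m = 001 → c = 100001, weight = 2.
  m = 101 → c = 101110, weight = 4.
  m = 011 → c = 000010, weight = 1.
  m = 111 → c = 001101, weight = 3.
Tally weights:
  weight 0: 1 codewords.
  weight 1: 1 codewords.
  weight 2: 1 codewords.
  weight 3: 3 codewords.
  weight 4: 2 codewords.
Minimum distance d = smallest w > 0 with A_w > 0 = 1.
Sanity: Σ A_w = 8 = 2^3 = 8 ✓.


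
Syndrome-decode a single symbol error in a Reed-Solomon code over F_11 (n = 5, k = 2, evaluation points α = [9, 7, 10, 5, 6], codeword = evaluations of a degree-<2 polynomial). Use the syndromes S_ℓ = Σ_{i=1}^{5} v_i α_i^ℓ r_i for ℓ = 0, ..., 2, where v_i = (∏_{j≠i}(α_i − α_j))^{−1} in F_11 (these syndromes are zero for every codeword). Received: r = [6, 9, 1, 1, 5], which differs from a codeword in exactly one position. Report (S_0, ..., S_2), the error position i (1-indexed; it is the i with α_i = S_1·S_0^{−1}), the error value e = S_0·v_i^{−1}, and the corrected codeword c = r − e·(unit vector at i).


S = (7, 4, 7), error at position 3, error magnitude e = 2, c = [6, 9, 10, 1, 5].

Step 1: column multipliers v_i = (∏_{j≠i}(α_i − α_j))^{−1} mod 11.
  i = 1 (α = 9): (9−7)(9−10)(9−5)(9−6) = 2·(−1)·4·3 = −24 ≡ 9, so v_1 = 9^{−1} = 5 (mod 11).
  i = 2 (α = 7): (7−9)(7−10)(7−5)(7−6) = (−2)·(−3)·2·1 = 12 ≡ 1, so v_2 = 1^{−1} = 1 (mod 11).
  i = 3 (α = 10): (10−9)(10−7)(10−5)(10−6) = 1·3·5·4 = 60 ≡ 5, so v_3 = 5^{−1} = 9 (mod 11).
  i = 4 (α = 5): (5−9)(5−7)(5−10)(5−6) = (−4)·(−2)·(−5)·(−1) = 40 ≡ 7, so v_4 = 7^{−1} = 8 (mod 11).
  i = 5 (α = 6): (6−9)(6−7)(6−10)(6−5) = (−3)·(−1)·(−4)·1 = −12 ≡ 10, so v_5 = 10^{−1} = 10 (mod 11).
  v = [5, 1, 9, 8, 10].
Step 2: syndromes of r = [6, 9, 1, 1, 5] (all sums mod 11).
  S_0 = Σ v_i r_i = 5·6 + 1·9 + 9·1 + 8·1 + 10·5 = 106 ≡ 7.
  S_1 = Σ v_i α_i r_i = 5·9·6 + 1·7·9 + 9·10·1 + 8·5·1 + 10·6·5 = 763 ≡ 4.
  α_i^2 mod 11 = [4, 5, 1, 3, 3].
  S_2 = Σ v_i α_i^2 r_i = 5·4·6 + 1·5·9 + 9·1·1 + 8·3·1 + 10·3·5 = 348 ≡ 7.
  S = (7, 4, 7) ≠ 0, so r is not a codeword (an error is present).
Step 3: locate the error. For a single error e at position i, S_ℓ = v_i·e·α_i^ℓ, so α_err = S_1/S_0.
  S_0^{−1} = 7^{−1} = 8 (mod 11), so α_err = 4·8 = 32 ≡ 10 = α_3. Error position i = 3.
  Consistency check: S_2/S_1 = 7·3 = 21 ≡ 10 = α_err ✓ (single-error assumption holds).
Step 4: error magnitude e = S_0/v_3 = S_0·∏_{j≠3}(α_3 − α_j) = 7·5 = 35 ≡ 2 (mod 11).
Step 5: correct position 3: c_3 = r_3 − e = 1 − 2 ≡ 10 (mod 11). Hence c = [6, 9, 10, 1, 5].
  Check: interpolating c through the α_i gives m(x) = 3 + 4·x (degree < 2) with m(α_i) = c_i for every i, so c is indeed a codeword.


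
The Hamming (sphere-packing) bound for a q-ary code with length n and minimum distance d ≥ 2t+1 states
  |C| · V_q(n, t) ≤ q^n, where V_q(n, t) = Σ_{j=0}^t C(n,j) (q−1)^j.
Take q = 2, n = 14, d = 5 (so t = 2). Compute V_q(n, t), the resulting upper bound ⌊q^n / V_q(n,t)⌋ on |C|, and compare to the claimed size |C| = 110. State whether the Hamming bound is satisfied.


V_q(n, t) = 106, q^n = 16384, Hamming bound = 154, |C| = 110 ≤ bound (satisfied).

Step 1: Compute V_q(n, t) = Σ_{j=0}^2 C(n, j) (q−1)^j.
  j = 0: C(14,0)·(1)^0 = 1·1 = 1.
  j = 1: C(14,1)·(1)^1 = 14·1 = 14.
  j = 2: C(14,2)·(1)^2 = 91·1 = 91.
  V_q(n, t) = 1 + 14 + 91 = 106.
Step 2: q^n = 2^14 = 16384.
Step 3: Hamming bound ⌊q^n / V_q(n,t)⌋ = ⌊16384/106⌋ = 154.
Step 4: Compare |C| = 110 to 154: satisfied.
The claimed |C| lies below the Hamming bound.


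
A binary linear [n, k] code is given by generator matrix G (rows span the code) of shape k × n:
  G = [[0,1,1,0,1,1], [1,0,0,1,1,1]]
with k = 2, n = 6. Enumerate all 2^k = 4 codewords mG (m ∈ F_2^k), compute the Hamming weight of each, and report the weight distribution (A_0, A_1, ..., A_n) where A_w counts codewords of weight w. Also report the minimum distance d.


Weight distribution: A_0 = 1, A_4 = 3. Minimum distance d = 4.

Enumerate all 2^2 = 4 messages m ∈ F_2^2.
For each, compute codeword c = mG in F_2^6, then tally its weight.
  m = 00 → c = 000000, weight = 0.
  m = 10 → c = 011011, weight = 4.
  m = 01 → c = 100111, weight = 4.
  m = 11 → c = 111100, weight = 4.
Tally weights:
  weight 0: 1 codewords.
  weight 4: 3 codewords.
Minimum distance d = smallest w > 0 with A_w > 0 = 4.
Sanity: Σ A_w = 4 = 2^2 = 4 ✓.
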